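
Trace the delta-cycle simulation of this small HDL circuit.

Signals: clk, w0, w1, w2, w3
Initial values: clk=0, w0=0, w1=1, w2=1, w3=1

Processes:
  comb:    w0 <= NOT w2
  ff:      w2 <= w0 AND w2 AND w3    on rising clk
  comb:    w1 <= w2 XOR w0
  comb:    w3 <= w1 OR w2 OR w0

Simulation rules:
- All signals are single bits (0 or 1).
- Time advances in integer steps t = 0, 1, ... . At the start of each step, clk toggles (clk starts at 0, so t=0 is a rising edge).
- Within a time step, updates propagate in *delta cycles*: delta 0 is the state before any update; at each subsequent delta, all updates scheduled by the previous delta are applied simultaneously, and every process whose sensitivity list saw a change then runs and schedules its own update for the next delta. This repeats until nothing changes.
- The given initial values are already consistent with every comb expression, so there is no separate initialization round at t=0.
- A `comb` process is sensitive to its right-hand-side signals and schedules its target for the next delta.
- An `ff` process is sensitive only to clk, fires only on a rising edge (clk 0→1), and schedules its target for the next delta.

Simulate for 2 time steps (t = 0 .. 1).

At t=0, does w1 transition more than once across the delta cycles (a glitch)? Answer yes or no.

[bits: w2,w0,clk,w3,w1]
t=0: Δ0=10011 Δ1=10111 Δ2=00111 Δ3=01110 Δ4=01111 | 4Δ
t=1: Δ0=01111 Δ1=01011 | 1Δ

yes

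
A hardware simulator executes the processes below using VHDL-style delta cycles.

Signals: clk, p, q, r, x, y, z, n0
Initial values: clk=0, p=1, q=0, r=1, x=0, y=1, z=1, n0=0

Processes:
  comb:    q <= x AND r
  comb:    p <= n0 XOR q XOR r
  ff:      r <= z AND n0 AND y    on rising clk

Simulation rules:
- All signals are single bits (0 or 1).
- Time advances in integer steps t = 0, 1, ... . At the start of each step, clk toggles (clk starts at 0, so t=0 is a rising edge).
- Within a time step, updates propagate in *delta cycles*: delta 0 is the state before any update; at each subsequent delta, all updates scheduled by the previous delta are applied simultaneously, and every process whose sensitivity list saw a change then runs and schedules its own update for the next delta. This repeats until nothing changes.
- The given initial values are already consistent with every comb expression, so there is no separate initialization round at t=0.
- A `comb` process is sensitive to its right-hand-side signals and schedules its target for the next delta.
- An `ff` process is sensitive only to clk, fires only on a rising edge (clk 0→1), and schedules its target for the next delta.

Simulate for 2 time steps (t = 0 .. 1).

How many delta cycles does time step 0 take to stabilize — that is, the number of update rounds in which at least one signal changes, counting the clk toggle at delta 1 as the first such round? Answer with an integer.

t=0 Δ0: z=1 p=1 r=1 n0=0 clk=0 x=0 y=1 q=0
  Δ1: clk:0→1
  Δ2: r:1→0
  Δ3: p:1→0
  (3Δ to stable)
t=1 Δ0: z=1 p=0 r=0 n0=0 clk=1 x=0 y=1 q=0
  Δ1: clk:1→0
  (1Δ to stable)

3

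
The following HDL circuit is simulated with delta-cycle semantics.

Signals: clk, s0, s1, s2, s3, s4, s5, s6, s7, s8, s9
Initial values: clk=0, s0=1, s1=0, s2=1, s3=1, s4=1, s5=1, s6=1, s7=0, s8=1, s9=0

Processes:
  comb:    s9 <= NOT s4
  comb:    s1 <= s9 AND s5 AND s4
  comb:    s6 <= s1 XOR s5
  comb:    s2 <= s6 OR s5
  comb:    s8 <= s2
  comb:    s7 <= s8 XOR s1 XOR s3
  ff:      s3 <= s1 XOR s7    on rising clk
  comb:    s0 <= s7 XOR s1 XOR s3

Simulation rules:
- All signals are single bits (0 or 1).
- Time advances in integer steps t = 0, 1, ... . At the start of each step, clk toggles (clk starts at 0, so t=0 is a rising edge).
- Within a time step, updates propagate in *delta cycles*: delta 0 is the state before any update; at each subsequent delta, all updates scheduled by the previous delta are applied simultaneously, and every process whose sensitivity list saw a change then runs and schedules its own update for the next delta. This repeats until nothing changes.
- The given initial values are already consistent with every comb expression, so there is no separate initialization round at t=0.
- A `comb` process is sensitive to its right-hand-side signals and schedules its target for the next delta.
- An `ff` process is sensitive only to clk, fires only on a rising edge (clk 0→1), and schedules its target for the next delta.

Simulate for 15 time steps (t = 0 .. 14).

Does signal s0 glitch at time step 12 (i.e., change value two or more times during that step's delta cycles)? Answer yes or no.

[bits: s6,s9,s7,clk,s3,s4,s1,s0,s2,s8,s5]
t=0: Δ0=10001101111 Δ1=10011101111 Δ2=10010101111 Δ3=10110100111 Δ4=10110101111 | 4Δ
t=1: Δ0=10110101111 Δ1=10100101111 | 1Δ
t=2: Δ0=10100101111 Δ1=10110101111 Δ2=10111101111 Δ3=10011100111 Δ4=10011101111 | 4Δ
t=3: Δ0=10011101111 Δ1=10001101111 | 1Δ
t=4: Δ0=10001101111 Δ1=10011101111 Δ2=10010101111 Δ3=10110100111 Δ4=10110101111 | 4Δ
t=5: Δ0=10110101111 Δ1=10100101111 | 1Δ
t=6: Δ0=10100101111 Δ1=10110101111 Δ2=10111101111 Δ3=10011100111 Δ4=10011101111 | 4Δ
t=7: Δ0=10011101111 Δ1=10001101111 | 1Δ
t=8: Δ0=10001101111 Δ1=10011101111 Δ2=10010101111 Δ3=10110100111 Δ4=10110101111 | 4Δ
t=9: Δ0=10110101111 Δ1=10100101111 | 1Δ
t=10: Δ0=10100101111 Δ1=10110101111 Δ2=10111101111 Δ3=10011100111 Δ4=10011101111 | 4Δ
t=11: Δ0=10011101111 Δ1=10001101111 | 1Δ
t=12: Δ0=10001101111 Δ1=10011101111 Δ2=10010101111 Δ3=10110100111 Δ4=10110101111 | 4Δ
t=13: Δ0=10110101111 Δ1=10100101111 | 1Δ
t=14: Δ0=10100101111 Δ1=10110101111 Δ2=10111101111 Δ3=10011100111 Δ4=10011101111 | 4Δ

yes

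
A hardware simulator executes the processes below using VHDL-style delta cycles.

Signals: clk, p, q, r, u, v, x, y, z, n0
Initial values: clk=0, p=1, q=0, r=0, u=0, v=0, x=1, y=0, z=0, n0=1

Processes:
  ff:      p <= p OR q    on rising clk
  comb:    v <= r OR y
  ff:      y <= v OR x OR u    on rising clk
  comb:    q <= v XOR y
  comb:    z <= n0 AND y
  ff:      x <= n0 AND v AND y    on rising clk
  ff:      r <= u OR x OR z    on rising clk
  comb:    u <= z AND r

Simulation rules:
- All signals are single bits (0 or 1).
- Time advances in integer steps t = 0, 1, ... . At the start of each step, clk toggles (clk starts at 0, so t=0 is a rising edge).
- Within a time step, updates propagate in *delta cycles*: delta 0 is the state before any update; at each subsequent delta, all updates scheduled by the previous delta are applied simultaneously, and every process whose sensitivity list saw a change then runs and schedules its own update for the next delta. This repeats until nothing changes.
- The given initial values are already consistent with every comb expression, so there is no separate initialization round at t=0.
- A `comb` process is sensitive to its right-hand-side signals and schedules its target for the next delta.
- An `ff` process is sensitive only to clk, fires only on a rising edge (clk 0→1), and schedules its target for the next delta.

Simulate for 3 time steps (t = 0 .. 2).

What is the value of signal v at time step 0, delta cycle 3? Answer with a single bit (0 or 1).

1

t=0 Δ0: p=1 clk=0 v=0 z=0 x=1 r=0 n0=1 y=0 q=0 u=0
  Δ1: clk:0→1
  Δ2: x:1→0, r:0→1, y:0→1
  Δ3: v:0→1, z:0→1, q:0→1
  Δ4: q:1→0, u:0→1
  (4Δ to stable)
t=1 Δ0: p=1 clk=1 v=1 z=1 x=0 r=1 n0=1 y=1 q=0 u=1
  Δ1: clk:1→0
  (1Δ to stable)
t=2 Δ0: p=1 clk=0 v=1 z=1 x=0 r=1 n0=1 y=1 q=0 u=1
  Δ1: clk:0→1
  Δ2: x:0→1
  (2Δ to stable)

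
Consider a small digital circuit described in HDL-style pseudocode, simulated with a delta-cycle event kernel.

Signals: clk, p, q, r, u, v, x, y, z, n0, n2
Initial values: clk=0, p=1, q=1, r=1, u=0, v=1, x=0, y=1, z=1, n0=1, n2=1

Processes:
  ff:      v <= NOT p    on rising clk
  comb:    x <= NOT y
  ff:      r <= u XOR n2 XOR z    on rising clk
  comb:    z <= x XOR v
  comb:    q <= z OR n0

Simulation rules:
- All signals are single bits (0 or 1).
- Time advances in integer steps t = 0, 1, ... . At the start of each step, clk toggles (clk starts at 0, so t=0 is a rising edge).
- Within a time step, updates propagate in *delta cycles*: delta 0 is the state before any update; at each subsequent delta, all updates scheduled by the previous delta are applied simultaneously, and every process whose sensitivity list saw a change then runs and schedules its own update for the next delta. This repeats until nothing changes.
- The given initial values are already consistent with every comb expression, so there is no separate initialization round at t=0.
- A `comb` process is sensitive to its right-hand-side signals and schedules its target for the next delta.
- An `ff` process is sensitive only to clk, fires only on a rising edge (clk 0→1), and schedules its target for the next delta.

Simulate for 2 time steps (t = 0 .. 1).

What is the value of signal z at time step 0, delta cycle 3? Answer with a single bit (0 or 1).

0

t=0 Δ0: r=1 clk=0 z=1 u=0 p=1 n0=1 n2=1 y=1 v=1 x=0 q=1
  Δ1: clk:0→1
  Δ2: r:1→0, v:1→0
  Δ3: z:1→0
  (3Δ to stable)
t=1 Δ0: r=0 clk=1 z=0 u=0 p=1 n0=1 n2=1 y=1 v=0 x=0 q=1
  Δ1: clk:1→0
  (1Δ to stable)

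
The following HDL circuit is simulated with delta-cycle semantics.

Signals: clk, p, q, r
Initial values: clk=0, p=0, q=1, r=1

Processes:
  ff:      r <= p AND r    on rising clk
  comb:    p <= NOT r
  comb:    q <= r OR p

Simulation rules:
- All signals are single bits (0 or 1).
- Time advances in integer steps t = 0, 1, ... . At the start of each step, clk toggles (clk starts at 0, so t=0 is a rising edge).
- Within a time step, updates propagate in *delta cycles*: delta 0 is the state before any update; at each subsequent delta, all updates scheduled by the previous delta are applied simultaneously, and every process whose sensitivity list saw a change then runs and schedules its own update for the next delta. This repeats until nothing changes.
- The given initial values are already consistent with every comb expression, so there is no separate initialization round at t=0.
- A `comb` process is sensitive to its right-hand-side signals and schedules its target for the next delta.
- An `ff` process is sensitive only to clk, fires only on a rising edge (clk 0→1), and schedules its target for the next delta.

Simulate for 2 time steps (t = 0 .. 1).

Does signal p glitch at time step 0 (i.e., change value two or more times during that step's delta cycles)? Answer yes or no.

[bits: q,clk,p,r]
t=0: Δ0=1001 Δ1=1101 Δ2=1100 Δ3=0110 Δ4=1110 | 4Δ
t=1: Δ0=1110 Δ1=1010 | 1Δ

no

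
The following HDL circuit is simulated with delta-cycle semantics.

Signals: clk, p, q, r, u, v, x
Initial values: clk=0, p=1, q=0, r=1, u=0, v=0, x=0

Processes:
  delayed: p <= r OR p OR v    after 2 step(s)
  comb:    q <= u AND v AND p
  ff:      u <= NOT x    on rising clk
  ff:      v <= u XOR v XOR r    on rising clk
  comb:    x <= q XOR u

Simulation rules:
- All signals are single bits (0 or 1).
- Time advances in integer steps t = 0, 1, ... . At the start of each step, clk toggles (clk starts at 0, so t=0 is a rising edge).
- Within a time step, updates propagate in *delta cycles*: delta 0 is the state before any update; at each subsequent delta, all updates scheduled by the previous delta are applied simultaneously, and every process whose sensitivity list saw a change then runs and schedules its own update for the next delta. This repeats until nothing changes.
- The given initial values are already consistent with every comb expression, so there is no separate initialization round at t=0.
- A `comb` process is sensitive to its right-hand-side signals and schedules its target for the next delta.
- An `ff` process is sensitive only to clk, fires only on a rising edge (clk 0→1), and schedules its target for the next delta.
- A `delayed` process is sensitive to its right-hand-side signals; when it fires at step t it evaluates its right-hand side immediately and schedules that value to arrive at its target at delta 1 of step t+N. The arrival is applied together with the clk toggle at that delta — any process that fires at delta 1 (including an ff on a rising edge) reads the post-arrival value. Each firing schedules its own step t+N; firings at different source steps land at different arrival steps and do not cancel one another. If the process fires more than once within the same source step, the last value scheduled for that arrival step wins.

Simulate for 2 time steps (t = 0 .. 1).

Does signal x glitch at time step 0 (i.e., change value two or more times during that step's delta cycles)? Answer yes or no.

t0.Δ0 q=0 r=1 v=0 clk=0 x=0 p=1 u=0
t0.Δ1 q=0 r=1 v=0 clk=1 x=0 p=1 u=0
t0.Δ2 q=0 r=1 v=1 clk=1 x=0 p=1 u=1
t0.Δ3 q=1 r=1 v=1 clk=1 x=1 p=1 u=1
t0.Δ4 q=1 r=1 v=1 clk=1 x=0 p=1 u=1
t1.Δ0 q=1 r=1 v=1 clk=1 x=0 p=1 u=1
t1.Δ1 q=1 r=1 v=1 clk=0 x=0 p=1 u=1

yes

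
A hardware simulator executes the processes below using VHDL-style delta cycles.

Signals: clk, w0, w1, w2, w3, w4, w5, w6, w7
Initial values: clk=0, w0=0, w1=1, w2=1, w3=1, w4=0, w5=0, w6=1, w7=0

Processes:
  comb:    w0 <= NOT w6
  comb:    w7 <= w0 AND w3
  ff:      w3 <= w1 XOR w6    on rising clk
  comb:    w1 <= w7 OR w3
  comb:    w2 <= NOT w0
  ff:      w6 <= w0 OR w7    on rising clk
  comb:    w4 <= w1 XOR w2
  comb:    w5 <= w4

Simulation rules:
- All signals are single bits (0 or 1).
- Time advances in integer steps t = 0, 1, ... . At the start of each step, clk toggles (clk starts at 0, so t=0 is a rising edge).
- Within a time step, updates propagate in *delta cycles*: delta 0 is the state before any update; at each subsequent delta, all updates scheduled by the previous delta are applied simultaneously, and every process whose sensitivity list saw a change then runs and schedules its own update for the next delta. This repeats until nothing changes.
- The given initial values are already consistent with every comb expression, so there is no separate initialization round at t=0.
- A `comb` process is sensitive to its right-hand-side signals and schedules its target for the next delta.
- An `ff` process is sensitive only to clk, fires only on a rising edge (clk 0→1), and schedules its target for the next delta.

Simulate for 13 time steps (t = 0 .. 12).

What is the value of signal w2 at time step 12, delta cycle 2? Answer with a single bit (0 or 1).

t=0 Δ0: w4=0 w1=1 w6=1 clk=0 w0=0 w2=1 w5=0 w7=0 w3=1
  Δ1: clk:0→1
  Δ2: w6:1→0, w3:1→0
  Δ3: w1:1→0, w0:0→1
  Δ4: w4:0→1, w2:1→0
  Δ5: w4:1→0, w5:0→1
  Δ6: w5:1→0
  (6Δ to stable)
t=1 Δ0: w4=0 w1=0 w6=0 clk=1 w0=1 w2=0 w5=0 w7=0 w3=0
  Δ1: clk:1→0
  (1Δ to stable)
t=2 Δ0: w4=0 w1=0 w6=0 clk=0 w0=1 w2=0 w5=0 w7=0 w3=0
  Δ1: clk:0→1
  Δ2: w6:0→1
  Δ3: w0:1→0
  Δ4: w2:0→1
  Δ5: w4:0→1
  Δ6: w5:0→1
  (6Δ to stable)
t=3 Δ0: w4=1 w1=0 w6=1 clk=1 w0=0 w2=1 w5=1 w7=0 w3=0
  Δ1: clk:1→0
  (1Δ to stable)
t=4 Δ0: w4=1 w1=0 w6=1 clk=0 w0=0 w2=1 w5=1 w7=0 w3=0
  Δ1: clk:0→1
  Δ2: w6:1→0, w3:0→1
  Δ3: w1:0→1, w0:0→1
  Δ4: w4:1→0, w2:1→0, w7:0→1
  Δ5: w4:0→1, w5:1→0
  Δ6: w5:0→1
  (6Δ to stable)
t=5 Δ0: w4=1 w1=1 w6=0 clk=1 w0=1 w2=0 w5=1 w7=1 w3=1
  Δ1: clk:1→0
  (1Δ to stable)
t=6 Δ0: w4=1 w1=1 w6=0 clk=0 w0=1 w2=0 w5=1 w7=1 w3=1
  Δ1: clk:0→1
  Δ2: w6:0→1
  Δ3: w0:1→0
  Δ4: w2:0→1, w7:1→0
  Δ5: w4:1→0
  Δ6: w5:1→0
  (6Δ to stable)
t=7 Δ0: w4=0 w1=1 w6=1 clk=1 w0=0 w2=1 w5=0 w7=0 w3=1
  Δ1: clk:1→0
  (1Δ to stable)
t=8 Δ0: w4=0 w1=1 w6=1 clk=0 w0=0 w2=1 w5=0 w7=0 w3=1
  Δ1: clk:0→1
  Δ2: w6:1→0, w3:1→0
  Δ3: w1:1→0, w0:0→1
  Δ4: w4:0→1, w2:1→0
  Δ5: w4:1→0, w5:0→1
  Δ6: w5:1→0
  (6Δ to stable)
t=9 Δ0: w4=0 w1=0 w6=0 clk=1 w0=1 w2=0 w5=0 w7=0 w3=0
  Δ1: clk:1→0
  (1Δ to stable)
t=10 Δ0: w4=0 w1=0 w6=0 clk=0 w0=1 w2=0 w5=0 w7=0 w3=0
  Δ1: clk:0→1
  Δ2: w6:0→1
  Δ3: w0:1→0
  Δ4: w2:0→1
  Δ5: w4:0→1
  Δ6: w5:0→1
  (6Δ to stable)
t=11 Δ0: w4=1 w1=0 w6=1 clk=1 w0=0 w2=1 w5=1 w7=0 w3=0
  Δ1: clk:1→0
  (1Δ to stable)
t=12 Δ0: w4=1 w1=0 w6=1 clk=0 w0=0 w2=1 w5=1 w7=0 w3=0
  Δ1: clk:0→1
  Δ2: w6:1→0, w3:0→1
  Δ3: w1:0→1, w0:0→1
  Δ4: w4:1→0, w2:1→0, w7:0→1
  Δ5: w4:0→1, w5:1→0
  Δ6: w5:0→1
  (6Δ to stable)

1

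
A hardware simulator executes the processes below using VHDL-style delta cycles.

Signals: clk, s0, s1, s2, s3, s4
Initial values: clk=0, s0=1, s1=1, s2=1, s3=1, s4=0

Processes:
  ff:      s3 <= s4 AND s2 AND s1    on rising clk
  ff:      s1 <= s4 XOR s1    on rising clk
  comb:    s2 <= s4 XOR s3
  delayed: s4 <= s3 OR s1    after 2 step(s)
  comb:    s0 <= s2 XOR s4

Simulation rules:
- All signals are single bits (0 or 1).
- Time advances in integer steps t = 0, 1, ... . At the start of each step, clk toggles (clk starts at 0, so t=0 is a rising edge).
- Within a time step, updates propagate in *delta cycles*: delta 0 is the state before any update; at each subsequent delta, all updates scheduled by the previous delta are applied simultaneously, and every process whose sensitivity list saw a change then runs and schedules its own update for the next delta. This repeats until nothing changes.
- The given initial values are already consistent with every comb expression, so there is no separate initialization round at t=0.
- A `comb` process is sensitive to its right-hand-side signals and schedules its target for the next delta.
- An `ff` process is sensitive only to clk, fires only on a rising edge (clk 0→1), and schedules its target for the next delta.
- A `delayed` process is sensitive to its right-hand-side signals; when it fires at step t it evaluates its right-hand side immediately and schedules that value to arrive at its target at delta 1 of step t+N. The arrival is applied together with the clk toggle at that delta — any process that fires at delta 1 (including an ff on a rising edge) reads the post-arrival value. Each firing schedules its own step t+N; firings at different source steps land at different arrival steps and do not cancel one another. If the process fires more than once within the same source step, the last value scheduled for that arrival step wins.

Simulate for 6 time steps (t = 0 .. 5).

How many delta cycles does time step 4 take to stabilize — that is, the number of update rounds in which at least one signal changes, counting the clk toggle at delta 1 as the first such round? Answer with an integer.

t0.Δ0 s0=1 s2=1 s4=0 clk=0 s3=1 s1=1
t0.Δ1 s0=1 s2=1 s4=0 clk=1 s3=1 s1=1
t0.Δ2 s0=1 s2=1 s4=0 clk=1 s3=0 s1=1
t0.Δ3 s0=1 s2=0 s4=0 clk=1 s3=0 s1=1
t0.Δ4 s0=0 s2=0 s4=0 clk=1 s3=0 s1=1
t1.Δ0 s0=0 s2=0 s4=0 clk=1 s3=0 s1=1
t1.Δ1 s0=0 s2=0 s4=0 clk=0 s3=0 s1=1
t2.Δ0 s0=0 s2=0 s4=0 clk=0 s3=0 s1=1
t2.Δ1 s0=0 s2=0 s4=1 clk=1 s3=0 s1=1
t2.Δ2 s0=1 s2=1 s4=1 clk=1 s3=0 s1=0
t2.Δ3 s0=0 s2=1 s4=1 clk=1 s3=0 s1=0
t3.Δ0 s0=0 s2=1 s4=1 clk=1 s3=0 s1=0
t3.Δ1 s0=0 s2=1 s4=1 clk=0 s3=0 s1=0
t4.Δ0 s0=0 s2=1 s4=1 clk=0 s3=0 s1=0
t4.Δ1 s0=0 s2=1 s4=0 clk=1 s3=0 s1=0
t4.Δ2 s0=1 s2=0 s4=0 clk=1 s3=0 s1=0
t4.Δ3 s0=0 s2=0 s4=0 clk=1 s3=0 s1=0
t5.Δ0 s0=0 s2=0 s4=0 clk=1 s3=0 s1=0
t5.Δ1 s0=0 s2=0 s4=0 clk=0 s3=0 s1=0

3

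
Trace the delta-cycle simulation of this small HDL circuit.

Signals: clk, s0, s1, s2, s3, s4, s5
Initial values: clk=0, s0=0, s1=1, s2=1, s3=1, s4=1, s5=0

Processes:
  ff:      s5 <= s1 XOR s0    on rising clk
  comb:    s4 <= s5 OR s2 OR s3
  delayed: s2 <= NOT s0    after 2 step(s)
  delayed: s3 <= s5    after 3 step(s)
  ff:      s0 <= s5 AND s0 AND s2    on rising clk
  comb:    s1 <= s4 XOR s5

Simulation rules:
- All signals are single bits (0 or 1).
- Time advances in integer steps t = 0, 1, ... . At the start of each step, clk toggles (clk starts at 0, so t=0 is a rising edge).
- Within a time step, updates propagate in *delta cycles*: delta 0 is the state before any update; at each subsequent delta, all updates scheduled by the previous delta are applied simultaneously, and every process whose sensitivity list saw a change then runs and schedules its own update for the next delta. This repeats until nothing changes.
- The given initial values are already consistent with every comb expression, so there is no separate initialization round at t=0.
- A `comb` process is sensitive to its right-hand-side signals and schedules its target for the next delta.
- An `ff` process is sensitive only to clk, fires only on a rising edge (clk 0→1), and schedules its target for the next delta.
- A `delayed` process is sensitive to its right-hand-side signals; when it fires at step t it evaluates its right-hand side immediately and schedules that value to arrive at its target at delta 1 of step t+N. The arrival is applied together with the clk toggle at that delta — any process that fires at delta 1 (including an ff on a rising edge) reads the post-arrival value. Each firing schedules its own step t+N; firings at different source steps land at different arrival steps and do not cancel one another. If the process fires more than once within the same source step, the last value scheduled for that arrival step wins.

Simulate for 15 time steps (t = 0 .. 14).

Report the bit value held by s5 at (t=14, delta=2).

t0.Δ0 s2=1 s0=0 s3=1 s5=0 s4=1 s1=1 clk=0
t0.Δ1 s2=1 s0=0 s3=1 s5=0 s4=1 s1=1 clk=1
t0.Δ2 s2=1 s0=0 s3=1 s5=1 s4=1 s1=1 clk=1
t0.Δ3 s2=1 s0=0 s3=1 s5=1 s4=1 s1=0 clk=1
t1.Δ0 s2=1 s0=0 s3=1 s5=1 s4=1 s1=0 clk=1
t1.Δ1 s2=1 s0=0 s3=1 s5=1 s4=1 s1=0 clk=0
t2.Δ0 s2=1 s0=0 s3=1 s5=1 s4=1 s1=0 clk=0
t2.Δ1 s2=1 s0=0 s3=1 s5=1 s4=1 s1=0 clk=1
t2.Δ2 s2=1 s0=0 s3=1 s5=0 s4=1 s1=0 clk=1
t2.Δ3 s2=1 s0=0 s3=1 s5=0 s4=1 s1=1 clk=1
t3.Δ0 s2=1 s0=0 s3=1 s5=0 s4=1 s1=1 clk=1
t3.Δ1 s2=1 s0=0 s3=1 s5=0 s4=1 s1=1 clk=0
t4.Δ0 s2=1 s0=0 s3=1 s5=0 s4=1 s1=1 clk=0
t4.Δ1 s2=1 s0=0 s3=1 s5=0 s4=1 s1=1 clk=1
t4.Δ2 s2=1 s0=0 s3=1 s5=1 s4=1 s1=1 clk=1
t4.Δ3 s2=1 s0=0 s3=1 s5=1 s4=1 s1=0 clk=1
t5.Δ0 s2=1 s0=0 s3=1 s5=1 s4=1 s1=0 clk=1
t5.Δ1 s2=1 s0=0 s3=0 s5=1 s4=1 s1=0 clk=0
t6.Δ0 s2=1 s0=0 s3=0 s5=1 s4=1 s1=0 clk=0
t6.Δ1 s2=1 s0=0 s3=0 s5=1 s4=1 s1=0 clk=1
t6.Δ2 s2=1 s0=0 s3=0 s5=0 s4=1 s1=0 clk=1
t6.Δ3 s2=1 s0=0 s3=0 s5=0 s4=1 s1=1 clk=1
t7.Δ0 s2=1 s0=0 s3=0 s5=0 s4=1 s1=1 clk=1
t7.Δ1 s2=1 s0=0 s3=1 s5=0 s4=1 s1=1 clk=0
t8.Δ0 s2=1 s0=0 s3=1 s5=0 s4=1 s1=1 clk=0
t8.Δ1 s2=1 s0=0 s3=1 s5=0 s4=1 s1=1 clk=1
t8.Δ2 s2=1 s0=0 s3=1 s5=1 s4=1 s1=1 clk=1
t8.Δ3 s2=1 s0=0 s3=1 s5=1 s4=1 s1=0 clk=1
t9.Δ0 s2=1 s0=0 s3=1 s5=1 s4=1 s1=0 clk=1
t9.Δ1 s2=1 s0=0 s3=0 s5=1 s4=1 s1=0 clk=0
t10.Δ0 s2=1 s0=0 s3=0 s5=1 s4=1 s1=0 clk=0
t10.Δ1 s2=1 s0=0 s3=0 s5=1 s4=1 s1=0 clk=1
t10.Δ2 s2=1 s0=0 s3=0 s5=0 s4=1 s1=0 clk=1
t10.Δ3 s2=1 s0=0 s3=0 s5=0 s4=1 s1=1 clk=1
t11.Δ0 s2=1 s0=0 s3=0 s5=0 s4=1 s1=1 clk=1
t11.Δ1 s2=1 s0=0 s3=1 s5=0 s4=1 s1=1 clk=0
t12.Δ0 s2=1 s0=0 s3=1 s5=0 s4=1 s1=1 clk=0
t12.Δ1 s2=1 s0=0 s3=1 s5=0 s4=1 s1=1 clk=1
t12.Δ2 s2=1 s0=0 s3=1 s5=1 s4=1 s1=1 clk=1
t12.Δ3 s2=1 s0=0 s3=1 s5=1 s4=1 s1=0 clk=1
t13.Δ0 s2=1 s0=0 s3=1 s5=1 s4=1 s1=0 clk=1
t13.Δ1 s2=1 s0=0 s3=0 s5=1 s4=1 s1=0 clk=0
t14.Δ0 s2=1 s0=0 s3=0 s5=1 s4=1 s1=0 clk=0
t14.Δ1 s2=1 s0=0 s3=0 s5=1 s4=1 s1=0 clk=1
t14.Δ2 s2=1 s0=0 s3=0 s5=0 s4=1 s1=0 clk=1
t14.Δ3 s2=1 s0=0 s3=0 s5=0 s4=1 s1=1 clk=1

0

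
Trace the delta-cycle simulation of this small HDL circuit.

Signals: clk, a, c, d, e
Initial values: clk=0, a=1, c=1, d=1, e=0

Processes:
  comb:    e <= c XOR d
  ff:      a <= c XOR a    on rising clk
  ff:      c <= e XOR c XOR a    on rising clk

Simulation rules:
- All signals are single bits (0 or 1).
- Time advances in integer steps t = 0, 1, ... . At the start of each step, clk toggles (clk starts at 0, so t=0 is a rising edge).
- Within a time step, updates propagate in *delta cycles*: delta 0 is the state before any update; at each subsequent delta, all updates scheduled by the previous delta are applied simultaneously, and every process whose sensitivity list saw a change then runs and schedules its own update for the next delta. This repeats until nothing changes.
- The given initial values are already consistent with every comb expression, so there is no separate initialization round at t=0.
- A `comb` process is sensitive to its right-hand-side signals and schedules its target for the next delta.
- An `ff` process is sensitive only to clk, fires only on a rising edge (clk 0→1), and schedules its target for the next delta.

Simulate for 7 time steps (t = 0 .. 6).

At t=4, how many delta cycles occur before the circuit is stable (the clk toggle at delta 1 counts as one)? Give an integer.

2

[bits: d,c,a,clk,e]
t=0: Δ0=11100 Δ1=11110 Δ2=10010 Δ3=10011 | 3Δ
t=1: Δ0=10011 Δ1=10001 | 1Δ
t=2: Δ0=10001 Δ1=10011 Δ2=11011 Δ3=11010 | 3Δ
t=3: Δ0=11010 Δ1=11000 | 1Δ
t=4: Δ0=11000 Δ1=11010 Δ2=11110 | 2Δ
t=5: Δ0=11110 Δ1=11100 | 1Δ
t=6: Δ0=11100 Δ1=11110 Δ2=10010 Δ3=10011 | 3Δ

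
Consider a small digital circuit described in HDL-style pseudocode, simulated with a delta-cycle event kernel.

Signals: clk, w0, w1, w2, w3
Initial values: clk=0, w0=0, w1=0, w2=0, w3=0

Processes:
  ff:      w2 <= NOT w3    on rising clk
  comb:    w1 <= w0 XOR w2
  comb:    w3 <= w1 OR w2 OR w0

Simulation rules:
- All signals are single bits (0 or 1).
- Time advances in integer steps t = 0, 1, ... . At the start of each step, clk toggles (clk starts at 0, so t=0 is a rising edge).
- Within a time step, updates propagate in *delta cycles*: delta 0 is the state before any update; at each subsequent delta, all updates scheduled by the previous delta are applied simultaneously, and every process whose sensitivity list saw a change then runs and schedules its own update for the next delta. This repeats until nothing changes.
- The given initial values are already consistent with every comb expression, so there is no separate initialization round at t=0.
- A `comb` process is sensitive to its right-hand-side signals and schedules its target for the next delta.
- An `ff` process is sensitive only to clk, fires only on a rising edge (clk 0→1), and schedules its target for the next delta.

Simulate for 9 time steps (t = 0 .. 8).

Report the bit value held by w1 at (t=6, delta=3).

t0.Δ0 w1=0 clk=0 w2=0 w3=0 w0=0
t0.Δ1 w1=0 clk=1 w2=0 w3=0 w0=0
t0.Δ2 w1=0 clk=1 w2=1 w3=0 w0=0
t0.Δ3 w1=1 clk=1 w2=1 w3=1 w0=0
t1.Δ0 w1=1 clk=1 w2=1 w3=1 w0=0
t1.Δ1 w1=1 clk=0 w2=1 w3=1 w0=0
t2.Δ0 w1=1 clk=0 w2=1 w3=1 w0=0
t2.Δ1 w1=1 clk=1 w2=1 w3=1 w0=0
t2.Δ2 w1=1 clk=1 w2=0 w3=1 w0=0
t2.Δ3 w1=0 clk=1 w2=0 w3=1 w0=0
t2.Δ4 w1=0 clk=1 w2=0 w3=0 w0=0
t3.Δ0 w1=0 clk=1 w2=0 w3=0 w0=0
t3.Δ1 w1=0 clk=0 w2=0 w3=0 w0=0
t4.Δ0 w1=0 clk=0 w2=0 w3=0 w0=0
t4.Δ1 w1=0 clk=1 w2=0 w3=0 w0=0
t4.Δ2 w1=0 clk=1 w2=1 w3=0 w0=0
t4.Δ3 w1=1 clk=1 w2=1 w3=1 w0=0
t5.Δ0 w1=1 clk=1 w2=1 w3=1 w0=0
t5.Δ1 w1=1 clk=0 w2=1 w3=1 w0=0
t6.Δ0 w1=1 clk=0 w2=1 w3=1 w0=0
t6.Δ1 w1=1 clk=1 w2=1 w3=1 w0=0
t6.Δ2 w1=1 clk=1 w2=0 w3=1 w0=0
t6.Δ3 w1=0 clk=1 w2=0 w3=1 w0=0
t6.Δ4 w1=0 clk=1 w2=0 w3=0 w0=0
t7.Δ0 w1=0 clk=1 w2=0 w3=0 w0=0
t7.Δ1 w1=0 clk=0 w2=0 w3=0 w0=0
t8.Δ0 w1=0 clk=0 w2=0 w3=0 w0=0
t8.Δ1 w1=0 clk=1 w2=0 w3=0 w0=0
t8.Δ2 w1=0 clk=1 w2=1 w3=0 w0=0
t8.Δ3 w1=1 clk=1 w2=1 w3=1 w0=0

0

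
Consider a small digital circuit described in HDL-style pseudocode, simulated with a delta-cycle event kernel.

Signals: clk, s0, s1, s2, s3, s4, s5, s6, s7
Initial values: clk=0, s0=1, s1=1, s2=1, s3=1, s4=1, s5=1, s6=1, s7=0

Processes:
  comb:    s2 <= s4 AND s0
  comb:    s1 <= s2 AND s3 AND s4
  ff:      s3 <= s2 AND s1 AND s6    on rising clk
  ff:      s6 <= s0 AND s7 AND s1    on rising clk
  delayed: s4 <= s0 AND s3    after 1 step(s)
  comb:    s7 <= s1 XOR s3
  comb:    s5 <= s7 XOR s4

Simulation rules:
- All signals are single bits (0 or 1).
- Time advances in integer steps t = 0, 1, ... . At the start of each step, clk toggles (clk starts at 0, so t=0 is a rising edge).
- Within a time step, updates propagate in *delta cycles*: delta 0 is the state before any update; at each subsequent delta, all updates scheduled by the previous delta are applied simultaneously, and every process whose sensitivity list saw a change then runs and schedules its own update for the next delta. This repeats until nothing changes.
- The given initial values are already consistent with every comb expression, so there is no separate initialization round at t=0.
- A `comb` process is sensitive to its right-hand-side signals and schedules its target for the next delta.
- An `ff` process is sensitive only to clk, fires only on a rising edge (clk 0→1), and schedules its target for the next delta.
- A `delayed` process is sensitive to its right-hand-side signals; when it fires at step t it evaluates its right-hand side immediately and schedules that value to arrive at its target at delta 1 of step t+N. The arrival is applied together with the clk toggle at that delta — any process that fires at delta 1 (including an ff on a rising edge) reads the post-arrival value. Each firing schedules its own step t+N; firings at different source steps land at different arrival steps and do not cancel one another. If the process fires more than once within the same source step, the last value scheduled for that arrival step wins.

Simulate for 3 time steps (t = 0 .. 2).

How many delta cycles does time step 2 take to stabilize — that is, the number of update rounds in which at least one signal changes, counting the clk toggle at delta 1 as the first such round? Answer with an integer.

[bits: s6,s1,s0,s5,s7,clk,s3,s2,s4]
t=0: Δ0=111100111 Δ1=111101111 Δ2=011101111 | 2Δ
t=1: Δ0=011101111 Δ1=011100111 | 1Δ
t=2: Δ0=011100111 Δ1=011101111 Δ2=011101011 Δ3=001111011 Δ4=001001011 Δ5=001101011 | 5Δ

5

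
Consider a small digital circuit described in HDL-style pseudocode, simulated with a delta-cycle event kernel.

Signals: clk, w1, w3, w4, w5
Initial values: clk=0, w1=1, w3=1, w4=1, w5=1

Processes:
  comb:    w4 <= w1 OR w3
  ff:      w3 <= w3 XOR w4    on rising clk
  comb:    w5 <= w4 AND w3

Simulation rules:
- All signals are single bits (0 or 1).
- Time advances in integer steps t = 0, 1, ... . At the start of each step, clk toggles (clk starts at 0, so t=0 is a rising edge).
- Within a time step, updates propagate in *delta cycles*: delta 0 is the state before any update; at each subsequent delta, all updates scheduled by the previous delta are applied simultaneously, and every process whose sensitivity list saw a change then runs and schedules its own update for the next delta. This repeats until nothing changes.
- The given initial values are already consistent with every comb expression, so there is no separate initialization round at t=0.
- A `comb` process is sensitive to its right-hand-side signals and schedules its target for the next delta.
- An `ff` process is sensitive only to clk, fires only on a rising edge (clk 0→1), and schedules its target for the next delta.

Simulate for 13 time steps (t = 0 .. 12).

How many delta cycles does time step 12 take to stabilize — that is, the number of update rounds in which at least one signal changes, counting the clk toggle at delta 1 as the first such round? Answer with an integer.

t=0 Δ0: w4=1 w5=1 w1=1 w3=1 clk=0
  Δ1: clk:0→1
  Δ2: w3:1→0
  Δ3: w5:1→0
  (3Δ to stable)
t=1 Δ0: w4=1 w5=0 w1=1 w3=0 clk=1
  Δ1: clk:1→0
  (1Δ to stable)
t=2 Δ0: w4=1 w5=0 w1=1 w3=0 clk=0
  Δ1: clk:0→1
  Δ2: w3:0→1
  Δ3: w5:0→1
  (3Δ to stable)
t=3 Δ0: w4=1 w5=1 w1=1 w3=1 clk=1
  Δ1: clk:1→0
  (1Δ to stable)
t=4 Δ0: w4=1 w5=1 w1=1 w3=1 clk=0
  Δ1: clk:0→1
  Δ2: w3:1→0
  Δ3: w5:1→0
  (3Δ to stable)
t=5 Δ0: w4=1 w5=0 w1=1 w3=0 clk=1
  Δ1: clk:1→0
  (1Δ to stable)
t=6 Δ0: w4=1 w5=0 w1=1 w3=0 clk=0
  Δ1: clk:0→1
  Δ2: w3:0→1
  Δ3: w5:0→1
  (3Δ to stable)
t=7 Δ0: w4=1 w5=1 w1=1 w3=1 clk=1
  Δ1: clk:1→0
  (1Δ to stable)
t=8 Δ0: w4=1 w5=1 w1=1 w3=1 clk=0
  Δ1: clk:0→1
  Δ2: w3:1→0
  Δ3: w5:1→0
  (3Δ to stable)
t=9 Δ0: w4=1 w5=0 w1=1 w3=0 clk=1
  Δ1: clk:1→0
  (1Δ to stable)
t=10 Δ0: w4=1 w5=0 w1=1 w3=0 clk=0
  Δ1: clk:0→1
  Δ2: w3:0→1
  Δ3: w5:0→1
  (3Δ to stable)
t=11 Δ0: w4=1 w5=1 w1=1 w3=1 clk=1
  Δ1: clk:1→0
  (1Δ to stable)
t=12 Δ0: w4=1 w5=1 w1=1 w3=1 clk=0
  Δ1: clk:0→1
  Δ2: w3:1→0
  Δ3: w5:1→0
  (3Δ to stable)

3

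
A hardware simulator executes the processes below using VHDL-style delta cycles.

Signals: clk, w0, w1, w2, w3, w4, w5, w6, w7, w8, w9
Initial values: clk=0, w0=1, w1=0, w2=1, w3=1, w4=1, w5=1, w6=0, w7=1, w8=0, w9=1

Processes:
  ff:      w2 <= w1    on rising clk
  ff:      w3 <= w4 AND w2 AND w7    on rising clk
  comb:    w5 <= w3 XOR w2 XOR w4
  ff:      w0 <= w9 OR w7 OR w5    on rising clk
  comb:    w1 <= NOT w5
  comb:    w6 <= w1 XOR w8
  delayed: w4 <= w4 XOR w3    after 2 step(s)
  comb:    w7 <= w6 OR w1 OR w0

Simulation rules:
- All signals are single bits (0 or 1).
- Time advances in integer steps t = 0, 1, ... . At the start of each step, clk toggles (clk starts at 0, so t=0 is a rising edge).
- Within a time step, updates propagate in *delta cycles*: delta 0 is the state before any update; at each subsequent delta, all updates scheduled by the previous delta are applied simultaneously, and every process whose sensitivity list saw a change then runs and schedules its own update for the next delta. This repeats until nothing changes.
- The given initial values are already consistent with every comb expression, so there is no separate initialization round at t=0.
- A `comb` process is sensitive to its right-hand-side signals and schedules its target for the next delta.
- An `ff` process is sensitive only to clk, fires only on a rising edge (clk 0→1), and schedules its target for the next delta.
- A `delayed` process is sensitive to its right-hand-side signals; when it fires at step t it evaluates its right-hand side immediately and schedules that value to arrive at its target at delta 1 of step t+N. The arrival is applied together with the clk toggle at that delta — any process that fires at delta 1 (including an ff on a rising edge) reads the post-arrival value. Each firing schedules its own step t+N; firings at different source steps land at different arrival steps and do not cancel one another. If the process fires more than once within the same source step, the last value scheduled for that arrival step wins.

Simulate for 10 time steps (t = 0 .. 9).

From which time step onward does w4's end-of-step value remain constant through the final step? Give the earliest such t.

t=0 Δ0: w0=1 w9=1 w5=1 w1=0 w7=1 w2=1 clk=0 w8=0 w3=1 w6=0 w4=1
  Δ1: clk:0→1
  Δ2: w2:1→0
  Δ3: w5:1→0
  Δ4: w1:0→1
  Δ5: w6:0→1
  (5Δ to stable)
t=1 Δ0: w0=1 w9=1 w5=0 w1=1 w7=1 w2=0 clk=1 w8=0 w3=1 w6=1 w4=1
  Δ1: clk:1→0
  (1Δ to stable)
t=2 Δ0: w0=1 w9=1 w5=0 w1=1 w7=1 w2=0 clk=0 w8=0 w3=1 w6=1 w4=1
  Δ1: clk:0→1
  Δ2: w2:0→1, w3:1→0
  (2Δ to stable)
t=3 Δ0: w0=1 w9=1 w5=0 w1=1 w7=1 w2=1 clk=1 w8=0 w3=0 w6=1 w4=1
  Δ1: clk:1→0
  (1Δ to stable)
t=4 Δ0: w0=1 w9=1 w5=0 w1=1 w7=1 w2=1 clk=0 w8=0 w3=0 w6=1 w4=1
  Δ1: clk:0→1
  Δ2: w3:0→1
  Δ3: w5:0→1
  Δ4: w1:1→0
  Δ5: w6:1→0
  (5Δ to stable)
t=5 Δ0: w0=1 w9=1 w5=1 w1=0 w7=1 w2=1 clk=1 w8=0 w3=1 w6=0 w4=1
  Δ1: clk:1→0
  (1Δ to stable)
t=6 Δ0: w0=1 w9=1 w5=1 w1=0 w7=1 w2=1 clk=0 w8=0 w3=1 w6=0 w4=1
  Δ1: clk:0→1, w4:1→0
  Δ2: w5:1→0, w2:1→0, w3:1→0
  Δ3: w1:0→1
  Δ4: w6:0→1
  (4Δ to stable)
t=7 Δ0: w0=1 w9=1 w5=0 w1=1 w7=1 w2=0 clk=1 w8=0 w3=0 w6=1 w4=0
  Δ1: clk:1→0
  (1Δ to stable)
t=8 Δ0: w0=1 w9=1 w5=0 w1=1 w7=1 w2=0 clk=0 w8=0 w3=0 w6=1 w4=0
  Δ1: clk:0→1
  Δ2: w2:0→1
  Δ3: w5:0→1
  Δ4: w1:1→0
  Δ5: w6:1→0
  (5Δ to stable)
t=9 Δ0: w0=1 w9=1 w5=1 w1=0 w7=1 w2=1 clk=1 w8=0 w3=0 w6=0 w4=0
  Δ1: clk:1→0
  (1Δ to stable)

6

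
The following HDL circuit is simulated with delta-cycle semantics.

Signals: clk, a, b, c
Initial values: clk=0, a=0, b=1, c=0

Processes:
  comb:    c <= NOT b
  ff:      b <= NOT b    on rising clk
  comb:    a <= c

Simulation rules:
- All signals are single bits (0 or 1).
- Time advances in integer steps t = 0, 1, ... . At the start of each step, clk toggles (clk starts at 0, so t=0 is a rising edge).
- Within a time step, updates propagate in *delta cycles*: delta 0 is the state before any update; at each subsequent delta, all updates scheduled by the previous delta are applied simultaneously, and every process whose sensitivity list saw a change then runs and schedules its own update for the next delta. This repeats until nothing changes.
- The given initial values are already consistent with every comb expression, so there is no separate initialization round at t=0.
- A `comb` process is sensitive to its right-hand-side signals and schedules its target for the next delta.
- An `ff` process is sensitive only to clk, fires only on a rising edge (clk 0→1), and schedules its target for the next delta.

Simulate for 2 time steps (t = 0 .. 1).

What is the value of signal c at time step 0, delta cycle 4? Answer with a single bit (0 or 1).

t=0 Δ0: a=0 clk=0 b=1 c=0
  Δ1: clk:0→1
  Δ2: b:1→0
  Δ3: c:0→1
  Δ4: a:0→1
  (4Δ to stable)
t=1 Δ0: a=1 clk=1 b=0 c=1
  Δ1: clk:1→0
  (1Δ to stable)

1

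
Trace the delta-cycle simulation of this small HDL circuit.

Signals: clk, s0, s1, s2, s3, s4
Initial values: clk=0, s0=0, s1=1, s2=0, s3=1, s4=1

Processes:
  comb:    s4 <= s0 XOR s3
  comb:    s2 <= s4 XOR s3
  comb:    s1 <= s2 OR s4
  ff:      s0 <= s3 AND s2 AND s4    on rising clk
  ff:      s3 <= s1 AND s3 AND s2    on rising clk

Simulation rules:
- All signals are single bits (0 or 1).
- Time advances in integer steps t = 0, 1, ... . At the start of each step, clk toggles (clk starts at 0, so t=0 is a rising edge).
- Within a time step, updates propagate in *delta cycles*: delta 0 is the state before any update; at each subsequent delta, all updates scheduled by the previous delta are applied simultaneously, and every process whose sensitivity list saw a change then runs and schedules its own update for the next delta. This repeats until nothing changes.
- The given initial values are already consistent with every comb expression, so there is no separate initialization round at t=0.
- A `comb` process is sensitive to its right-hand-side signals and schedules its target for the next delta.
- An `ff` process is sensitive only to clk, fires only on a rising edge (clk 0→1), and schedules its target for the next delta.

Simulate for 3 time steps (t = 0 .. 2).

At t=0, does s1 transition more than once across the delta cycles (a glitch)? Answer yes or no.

no

t0.Δ0 s2=0 clk=0 s0=0 s1=1 s4=1 s3=1
t0.Δ1 s2=0 clk=1 s0=0 s1=1 s4=1 s3=1
t0.Δ2 s2=0 clk=1 s0=0 s1=1 s4=1 s3=0
t0.Δ3 s2=1 clk=1 s0=0 s1=1 s4=0 s3=0
t0.Δ4 s2=0 clk=1 s0=0 s1=1 s4=0 s3=0
t0.Δ5 s2=0 clk=1 s0=0 s1=0 s4=0 s3=0
t1.Δ0 s2=0 clk=1 s0=0 s1=0 s4=0 s3=0
t1.Δ1 s2=0 clk=0 s0=0 s1=0 s4=0 s3=0
t2.Δ0 s2=0 clk=0 s0=0 s1=0 s4=0 s3=0
t2.Δ1 s2=0 clk=1 s0=0 s1=0 s4=0 s3=0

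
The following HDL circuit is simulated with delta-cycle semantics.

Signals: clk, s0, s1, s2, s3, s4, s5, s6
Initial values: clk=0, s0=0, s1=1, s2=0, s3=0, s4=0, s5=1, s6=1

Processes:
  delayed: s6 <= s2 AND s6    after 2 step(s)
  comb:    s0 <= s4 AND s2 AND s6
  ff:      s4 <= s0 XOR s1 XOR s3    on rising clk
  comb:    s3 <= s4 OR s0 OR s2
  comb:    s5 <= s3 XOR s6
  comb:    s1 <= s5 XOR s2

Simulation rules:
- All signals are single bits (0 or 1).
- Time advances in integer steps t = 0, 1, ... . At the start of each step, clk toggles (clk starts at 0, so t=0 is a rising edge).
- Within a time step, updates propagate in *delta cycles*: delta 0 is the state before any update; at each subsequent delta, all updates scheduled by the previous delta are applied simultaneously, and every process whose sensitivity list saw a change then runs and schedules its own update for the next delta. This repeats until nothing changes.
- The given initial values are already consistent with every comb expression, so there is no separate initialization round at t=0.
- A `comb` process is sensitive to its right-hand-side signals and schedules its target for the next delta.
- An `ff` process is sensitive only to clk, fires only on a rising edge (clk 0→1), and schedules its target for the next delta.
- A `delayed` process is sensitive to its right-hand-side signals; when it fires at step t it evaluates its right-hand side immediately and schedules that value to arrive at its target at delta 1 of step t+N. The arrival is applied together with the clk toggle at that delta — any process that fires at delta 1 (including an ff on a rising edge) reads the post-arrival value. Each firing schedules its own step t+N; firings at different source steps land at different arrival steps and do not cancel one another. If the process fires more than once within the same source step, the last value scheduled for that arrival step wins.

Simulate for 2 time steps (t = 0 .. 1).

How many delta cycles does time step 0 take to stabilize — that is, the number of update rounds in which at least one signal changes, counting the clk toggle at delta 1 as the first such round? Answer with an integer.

t=0 Δ0: s5=1 s4=0 clk=0 s2=0 s1=1 s0=0 s6=1 s3=0
  Δ1: clk:0→1
  Δ2: s4:0→1
  Δ3: s3:0→1
  Δ4: s5:1→0
  Δ5: s1:1→0
  (5Δ to stable)
t=1 Δ0: s5=0 s4=1 clk=1 s2=0 s1=0 s0=0 s6=1 s3=1
  Δ1: clk:1→0
  (1Δ to stable)

5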